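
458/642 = 229/321 = 0.71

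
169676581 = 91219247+78457334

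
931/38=24 + 1/2 = 24.50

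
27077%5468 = 5205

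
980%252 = 224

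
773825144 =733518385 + 40306759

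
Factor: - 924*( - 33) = 2^2 * 3^2*7^1*11^2 = 30492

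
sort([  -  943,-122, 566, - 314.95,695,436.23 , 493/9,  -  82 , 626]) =[-943, - 314.95,- 122, - 82 , 493/9, 436.23,566,626,695]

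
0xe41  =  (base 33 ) 3bj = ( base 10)3649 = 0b111001000001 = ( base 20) 929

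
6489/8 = 6489/8 = 811.12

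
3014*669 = 2016366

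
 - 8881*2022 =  - 17957382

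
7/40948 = 7/40948=0.00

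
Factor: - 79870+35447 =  - 31^1*1433^1 = - 44423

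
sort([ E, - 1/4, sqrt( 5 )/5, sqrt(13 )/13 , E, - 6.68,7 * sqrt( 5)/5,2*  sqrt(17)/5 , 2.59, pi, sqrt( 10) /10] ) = [ - 6.68, - 1/4, sqrt( 13)/13,sqrt( 10) /10, sqrt( 5)/5,2*sqrt( 17)/5,2.59, E, E, 7*sqrt(5 )/5, pi] 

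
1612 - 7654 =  - 6042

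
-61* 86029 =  - 5247769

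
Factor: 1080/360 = 3 = 3^1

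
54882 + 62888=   117770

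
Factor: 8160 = 2^5 * 3^1*5^1 * 17^1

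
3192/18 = 532/3= 177.33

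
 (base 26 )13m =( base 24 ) 188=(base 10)776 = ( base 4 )30020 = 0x308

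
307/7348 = 307/7348 = 0.04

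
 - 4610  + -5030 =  - 9640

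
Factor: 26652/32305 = 2^2*3^1 * 5^( - 1) * 7^( - 1 )*13^( - 1 )*71^(-1 ) * 2221^1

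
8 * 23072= 184576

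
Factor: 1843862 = 2^1*921931^1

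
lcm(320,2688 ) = 13440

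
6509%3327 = 3182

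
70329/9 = 23443/3 = 7814.33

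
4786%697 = 604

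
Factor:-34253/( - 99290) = 2^(- 1 )*5^( - 1 )*9929^( - 1 )*34253^1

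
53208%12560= 2968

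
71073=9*7897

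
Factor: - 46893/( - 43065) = 3^ ( - 2)*5^( - 1 )*7^2 = 49/45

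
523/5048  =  523/5048 = 0.10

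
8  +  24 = 32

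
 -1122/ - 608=561/304 = 1.85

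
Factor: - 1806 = -2^1*3^1  *  7^1*43^1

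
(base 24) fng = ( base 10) 9208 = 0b10001111111000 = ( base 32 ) 8vo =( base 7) 35563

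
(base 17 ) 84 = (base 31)4g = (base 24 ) 5k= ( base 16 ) 8c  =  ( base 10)140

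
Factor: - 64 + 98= 34 = 2^1* 17^1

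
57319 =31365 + 25954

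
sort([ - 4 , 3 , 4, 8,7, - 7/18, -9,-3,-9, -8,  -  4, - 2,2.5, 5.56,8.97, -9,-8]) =[ - 9,-9,-9, - 8, - 8 , - 4,  -  4,-3,- 2, - 7/18, 2.5, 3,4,  5.56,7,8, 8.97 ]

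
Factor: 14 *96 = 2^6*3^1*7^1 = 1344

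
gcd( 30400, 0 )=30400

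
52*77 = 4004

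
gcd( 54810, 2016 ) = 126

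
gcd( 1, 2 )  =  1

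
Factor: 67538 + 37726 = 2^4*3^2*17^1 * 43^1 =105264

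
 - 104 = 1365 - 1469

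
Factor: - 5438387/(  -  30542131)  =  37^( - 1 )*71^1 * 739^( - 1)*1117^ ( - 1 )*76597^1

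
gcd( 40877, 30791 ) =41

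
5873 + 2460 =8333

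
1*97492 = 97492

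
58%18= 4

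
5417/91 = 5417/91  =  59.53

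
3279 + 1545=4824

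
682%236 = 210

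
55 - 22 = 33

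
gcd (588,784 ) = 196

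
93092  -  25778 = 67314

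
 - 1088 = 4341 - 5429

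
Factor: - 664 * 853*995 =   -  2^3*5^1*83^1*199^1 * 853^1 = -563560040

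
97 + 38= 135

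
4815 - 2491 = 2324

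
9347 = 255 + 9092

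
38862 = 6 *6477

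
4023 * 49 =197127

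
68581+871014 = 939595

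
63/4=63/4 = 15.75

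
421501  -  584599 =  - 163098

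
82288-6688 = 75600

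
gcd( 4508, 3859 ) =1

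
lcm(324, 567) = 2268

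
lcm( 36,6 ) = 36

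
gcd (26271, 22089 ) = 3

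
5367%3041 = 2326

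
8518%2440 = 1198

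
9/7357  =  9/7357=0.00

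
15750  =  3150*5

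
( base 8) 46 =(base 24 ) 1E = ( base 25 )1d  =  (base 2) 100110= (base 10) 38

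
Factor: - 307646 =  - 2^1*101^1*1523^1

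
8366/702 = 4183/351  =  11.92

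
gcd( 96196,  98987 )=1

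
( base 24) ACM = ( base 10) 6070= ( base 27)88m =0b1011110110110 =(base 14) 22d8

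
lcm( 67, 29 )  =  1943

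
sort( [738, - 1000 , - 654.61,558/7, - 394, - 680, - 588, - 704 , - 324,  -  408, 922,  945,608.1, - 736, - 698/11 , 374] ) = [ - 1000, -736, - 704, - 680, - 654.61, - 588 , - 408, - 394, - 324,  -  698/11,558/7,374, 608.1,738,922,945]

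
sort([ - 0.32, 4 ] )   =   [ - 0.32,4 ]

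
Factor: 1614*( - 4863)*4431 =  - 2^1*3^3*7^1*211^1* 269^1*1621^1 = -34778396142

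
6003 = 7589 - 1586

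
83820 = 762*110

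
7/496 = 7/496 = 0.01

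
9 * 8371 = 75339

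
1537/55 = 1537/55=27.95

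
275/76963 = 275/76963=0.00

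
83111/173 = 83111/173 =480.41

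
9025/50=361/2 = 180.50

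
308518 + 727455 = 1035973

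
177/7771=177/7771 = 0.02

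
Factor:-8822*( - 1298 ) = 11450956 = 2^2*11^2* 59^1*401^1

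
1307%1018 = 289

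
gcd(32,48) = 16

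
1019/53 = 1019/53 = 19.23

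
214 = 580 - 366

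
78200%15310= 1650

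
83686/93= 83686/93=899.85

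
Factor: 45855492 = 2^2*3^1*71^1*107^1 * 503^1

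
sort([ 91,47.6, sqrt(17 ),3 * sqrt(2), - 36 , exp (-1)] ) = [ - 36 , exp(  -  1 ),sqrt(17), 3*sqrt(2 ),47.6 , 91] 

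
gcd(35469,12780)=9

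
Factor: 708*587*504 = 2^5*3^3*7^1*59^1*587^1 = 209460384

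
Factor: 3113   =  11^1 * 283^1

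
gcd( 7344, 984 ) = 24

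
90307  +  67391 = 157698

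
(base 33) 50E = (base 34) 4oj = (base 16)1553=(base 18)GF5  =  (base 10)5459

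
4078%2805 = 1273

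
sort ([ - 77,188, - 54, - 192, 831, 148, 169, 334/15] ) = [ - 192, - 77,-54, 334/15, 148, 169,188, 831 ]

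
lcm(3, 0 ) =0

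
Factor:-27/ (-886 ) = 2^( - 1 ) * 3^3*443^( - 1)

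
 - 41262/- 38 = 20631/19 = 1085.84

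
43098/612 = 70 + 43/102 = 70.42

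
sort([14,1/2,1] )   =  [1/2,1  ,  14] 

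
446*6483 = 2891418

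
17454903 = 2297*7599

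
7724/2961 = 7724/2961 = 2.61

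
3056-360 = 2696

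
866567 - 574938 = 291629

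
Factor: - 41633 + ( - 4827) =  - 2^2*5^1*23^1*101^1 = - 46460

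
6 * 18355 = 110130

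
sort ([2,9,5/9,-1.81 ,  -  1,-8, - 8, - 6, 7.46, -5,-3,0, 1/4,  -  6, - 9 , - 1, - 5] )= [ - 9, - 8, -8,-6,-6,-5 ,-5,- 3,  -  1.81,  -  1,  -  1, 0, 1/4, 5/9,  2, 7.46,9]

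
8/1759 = 8/1759 = 0.00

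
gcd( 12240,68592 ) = 48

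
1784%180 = 164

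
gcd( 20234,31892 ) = 134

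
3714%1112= 378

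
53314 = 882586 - 829272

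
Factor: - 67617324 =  - 2^2*3^2 * 31^1*60589^1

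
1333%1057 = 276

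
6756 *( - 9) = - 60804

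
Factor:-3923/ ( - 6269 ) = 3923^1*6269^( - 1)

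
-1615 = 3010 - 4625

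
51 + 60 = 111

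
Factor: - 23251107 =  - 3^1*11^1 * 704579^1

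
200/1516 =50/379 = 0.13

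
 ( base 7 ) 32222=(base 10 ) 8003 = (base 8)17503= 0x1f43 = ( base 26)bll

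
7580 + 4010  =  11590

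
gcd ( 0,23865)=23865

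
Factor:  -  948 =-2^2*3^1*79^1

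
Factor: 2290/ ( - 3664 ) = - 2^( - 3)*5^1 = - 5/8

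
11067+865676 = 876743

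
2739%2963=2739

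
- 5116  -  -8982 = 3866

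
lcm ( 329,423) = 2961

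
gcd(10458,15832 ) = 2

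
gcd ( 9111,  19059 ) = 3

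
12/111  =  4/37 = 0.11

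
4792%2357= 78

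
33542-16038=17504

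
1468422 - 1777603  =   - 309181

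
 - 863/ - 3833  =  863/3833 = 0.23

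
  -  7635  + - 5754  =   -13389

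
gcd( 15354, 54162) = 18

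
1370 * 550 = 753500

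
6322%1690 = 1252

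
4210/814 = 5  +  70/407 =5.17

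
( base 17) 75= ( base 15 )84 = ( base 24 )54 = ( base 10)124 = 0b1111100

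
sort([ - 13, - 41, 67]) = [ - 41, - 13,67] 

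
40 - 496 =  - 456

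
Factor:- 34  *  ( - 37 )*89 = 2^1*17^1*37^1* 89^1=111962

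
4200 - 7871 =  -3671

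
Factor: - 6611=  - 11^1*601^1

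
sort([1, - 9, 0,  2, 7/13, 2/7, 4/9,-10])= [ - 10, - 9,0,2/7,4/9, 7/13, 1,2]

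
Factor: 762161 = 17^1*107^1*419^1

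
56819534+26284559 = 83104093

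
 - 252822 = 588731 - 841553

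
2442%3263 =2442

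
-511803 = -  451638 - 60165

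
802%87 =19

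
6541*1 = 6541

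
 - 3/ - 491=3/491 = 0.01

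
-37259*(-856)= 31893704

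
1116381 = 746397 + 369984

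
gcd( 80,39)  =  1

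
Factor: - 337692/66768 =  - 2^( - 2)*13^( - 1)*263^1 = - 263/52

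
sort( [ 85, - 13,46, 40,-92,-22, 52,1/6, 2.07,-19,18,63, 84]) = [ - 92,-22,-19, - 13,1/6,2.07,18,40,46,52,63,84,85]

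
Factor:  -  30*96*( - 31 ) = 2^6*3^2*5^1*31^1 = 89280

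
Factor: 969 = 3^1*17^1*19^1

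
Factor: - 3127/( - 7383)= 3^ ( -1 )*23^( - 1 )*53^1*59^1*107^( -1 )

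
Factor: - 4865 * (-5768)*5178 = 2^4*3^1*5^1 * 7^2*103^1*139^1*863^1 = 145301514960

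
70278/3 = 23426 = 23426.00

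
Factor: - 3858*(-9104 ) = 2^5*3^1*569^1*643^1 = 35123232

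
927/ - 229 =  - 927/229 = - 4.05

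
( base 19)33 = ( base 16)3C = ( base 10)60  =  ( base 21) 2I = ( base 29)22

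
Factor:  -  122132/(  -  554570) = 61066/277285 = 2^1 * 5^( - 1 )*19^1*1607^1* 55457^( - 1) 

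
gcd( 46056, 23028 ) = 23028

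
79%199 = 79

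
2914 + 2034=4948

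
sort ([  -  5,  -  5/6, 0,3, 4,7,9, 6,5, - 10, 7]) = [-10,  -  5,  -  5/6 , 0,3,4, 5,  6, 7,7  ,  9 ] 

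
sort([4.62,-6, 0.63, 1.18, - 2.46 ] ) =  [- 6, - 2.46,0.63, 1.18, 4.62] 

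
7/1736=1/248=0.00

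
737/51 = 737/51 = 14.45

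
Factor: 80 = 2^4*5^1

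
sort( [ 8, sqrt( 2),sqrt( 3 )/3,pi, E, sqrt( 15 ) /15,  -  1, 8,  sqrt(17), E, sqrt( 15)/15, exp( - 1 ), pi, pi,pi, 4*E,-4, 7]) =[ - 4,-1,  sqrt ( 15 ) /15, sqrt ( 15) /15, exp( - 1), sqrt( 3) /3,sqrt( 2), E,E, pi, pi, pi,pi,sqrt( 17 ), 7,  8,8,4*E] 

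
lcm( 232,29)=232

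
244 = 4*61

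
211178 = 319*662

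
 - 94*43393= - 4078942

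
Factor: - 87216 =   -  2^4*3^1*23^1*79^1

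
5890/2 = 2945 =2945.00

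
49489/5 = 9897 + 4/5 = 9897.80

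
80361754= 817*98362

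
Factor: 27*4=2^2*3^3 =108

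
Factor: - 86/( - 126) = 3^( -2)*7^ ( - 1 )*  43^1 = 43/63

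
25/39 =25/39= 0.64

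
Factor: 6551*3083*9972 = 201401821476 = 2^2 * 3^2 * 277^1*3083^1*6551^1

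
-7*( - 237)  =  1659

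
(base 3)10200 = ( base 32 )33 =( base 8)143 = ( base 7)201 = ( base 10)99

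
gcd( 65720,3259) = 1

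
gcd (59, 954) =1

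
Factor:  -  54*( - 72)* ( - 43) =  - 167184 = - 2^4 * 3^5  *43^1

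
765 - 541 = 224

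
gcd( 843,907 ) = 1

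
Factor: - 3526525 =-5^2*141061^1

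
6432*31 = 199392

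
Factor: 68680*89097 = 2^3*3^1*5^1*17^2*101^1*1747^1 = 6119181960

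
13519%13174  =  345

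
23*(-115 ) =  - 2645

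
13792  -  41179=-27387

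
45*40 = 1800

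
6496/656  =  9 + 37/41 = 9.90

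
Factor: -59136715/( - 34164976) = 2^ ( - 4)*5^1 * 11^1 * 31^(-1)*829^1*1297^1 * 68881^ ( - 1)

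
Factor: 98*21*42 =86436  =  2^2*3^2*7^4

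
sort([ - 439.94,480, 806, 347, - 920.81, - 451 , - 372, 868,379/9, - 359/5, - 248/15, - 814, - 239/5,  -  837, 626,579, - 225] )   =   [ - 920.81, - 837,-814 , - 451, - 439.94,- 372,-225,-359/5, - 239/5,- 248/15,379/9,347,480, 579,626,806,868]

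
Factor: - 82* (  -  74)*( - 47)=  - 285196=- 2^2*37^1*41^1 * 47^1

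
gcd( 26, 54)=2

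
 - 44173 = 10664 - 54837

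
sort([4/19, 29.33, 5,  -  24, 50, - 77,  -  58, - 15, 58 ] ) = [ - 77, - 58, - 24, - 15,4/19, 5, 29.33,  50, 58] 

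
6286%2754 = 778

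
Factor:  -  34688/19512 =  - 2^4 * 3^( - 2) = - 16/9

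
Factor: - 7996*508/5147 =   -  2^4*127^1*1999^1*5147^ ( - 1 ) = - 4061968/5147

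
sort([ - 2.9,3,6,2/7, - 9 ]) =[ - 9, - 2.9,  2/7,3,  6] 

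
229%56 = 5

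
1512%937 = 575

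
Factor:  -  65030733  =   - 3^2*139^1*227^1 * 229^1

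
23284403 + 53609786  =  76894189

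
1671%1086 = 585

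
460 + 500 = 960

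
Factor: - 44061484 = -2^2*17^1 *647963^1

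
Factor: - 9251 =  - 11^1*29^2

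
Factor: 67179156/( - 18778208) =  - 16794789/4694552 = - 2^( - 3)*3^1*  11^1*41^1*12413^1*586819^(-1)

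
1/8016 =1/8016 = 0.00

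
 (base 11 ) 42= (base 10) 46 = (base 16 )2e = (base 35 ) 1b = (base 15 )31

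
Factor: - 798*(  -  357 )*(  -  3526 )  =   - 1004508036 = - 2^2*3^2*7^2*17^1*19^1 * 41^1 * 43^1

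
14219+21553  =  35772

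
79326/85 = 933 + 21/85 = 933.25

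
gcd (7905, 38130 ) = 465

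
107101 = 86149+20952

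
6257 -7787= -1530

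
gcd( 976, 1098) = 122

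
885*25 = 22125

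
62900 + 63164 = 126064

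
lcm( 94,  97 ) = 9118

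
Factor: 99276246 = 2^1*3^3*277^1*6637^1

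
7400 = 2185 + 5215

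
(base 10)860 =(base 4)31130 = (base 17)2ga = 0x35c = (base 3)1011212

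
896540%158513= 103975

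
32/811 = 32/811 = 0.04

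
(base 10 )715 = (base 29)OJ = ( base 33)lm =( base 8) 1313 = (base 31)n2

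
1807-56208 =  - 54401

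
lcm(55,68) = 3740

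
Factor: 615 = 3^1 * 5^1 * 41^1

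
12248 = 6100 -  - 6148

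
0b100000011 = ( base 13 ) 16c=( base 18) e7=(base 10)259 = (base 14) 147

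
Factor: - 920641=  - 920641^1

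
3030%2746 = 284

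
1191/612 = 1 + 193/204 = 1.95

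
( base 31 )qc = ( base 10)818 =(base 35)nd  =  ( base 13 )4AC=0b1100110010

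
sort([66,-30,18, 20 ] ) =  [ - 30, 18 , 20, 66]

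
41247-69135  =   - 27888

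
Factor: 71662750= 2^1 * 5^3*286651^1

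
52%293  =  52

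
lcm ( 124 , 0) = 0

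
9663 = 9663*1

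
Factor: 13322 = 2^1*6661^1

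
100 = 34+66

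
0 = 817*0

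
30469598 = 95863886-65394288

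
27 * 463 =12501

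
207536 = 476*436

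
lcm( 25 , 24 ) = 600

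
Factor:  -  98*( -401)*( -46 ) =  - 1807708 =- 2^2 * 7^2*23^1*401^1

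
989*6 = 5934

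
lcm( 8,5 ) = 40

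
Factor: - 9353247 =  - 3^1*17^1*183397^1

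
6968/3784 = 1 + 398/473 = 1.84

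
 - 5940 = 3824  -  9764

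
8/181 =8/181 = 0.04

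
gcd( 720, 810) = 90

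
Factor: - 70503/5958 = -71/6 = - 2^ (-1 )*3^( - 1 )*71^1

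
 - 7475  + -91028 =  - 98503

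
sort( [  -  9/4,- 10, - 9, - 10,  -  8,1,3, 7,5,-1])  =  [  -  10,-10, - 9,-8, - 9/4,- 1, 1,3,5,  7] 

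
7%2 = 1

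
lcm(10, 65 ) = 130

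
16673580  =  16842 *990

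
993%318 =39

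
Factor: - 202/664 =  - 101/332=- 2^( - 2)*83^( - 1 )*101^1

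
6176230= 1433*4310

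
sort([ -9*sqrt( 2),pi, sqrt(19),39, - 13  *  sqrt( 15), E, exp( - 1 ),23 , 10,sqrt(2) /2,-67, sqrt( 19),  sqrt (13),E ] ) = [-67, - 13*sqrt( 15), - 9*sqrt (2) , exp(  -  1 ),sqrt( 2)/2,E,E, pi, sqrt( 13 ),sqrt(19),  sqrt( 19 ),10, 23, 39] 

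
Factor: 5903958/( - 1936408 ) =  - 2^(-2) * 3^1 * 53^( - 1 )*4567^(- 1) * 983993^1 = - 2951979/968204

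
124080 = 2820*44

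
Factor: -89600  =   - 2^9 * 5^2*7^1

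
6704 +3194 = 9898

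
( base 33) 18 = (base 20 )21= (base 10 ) 41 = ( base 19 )23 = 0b101001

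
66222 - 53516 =12706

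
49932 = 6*8322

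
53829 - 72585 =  - 18756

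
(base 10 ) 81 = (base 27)30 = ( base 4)1101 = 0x51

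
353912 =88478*4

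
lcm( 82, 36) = 1476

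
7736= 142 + 7594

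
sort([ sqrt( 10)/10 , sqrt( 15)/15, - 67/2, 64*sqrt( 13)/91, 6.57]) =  [ - 67/2, sqrt( 15 ) /15, sqrt( 10 ) /10, 64*sqrt( 13)/91 , 6.57] 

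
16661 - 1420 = 15241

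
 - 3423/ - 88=3423/88 = 38.90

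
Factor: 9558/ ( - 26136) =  - 177/484 = - 2^( - 2 )*3^1 * 11^( - 2)*59^1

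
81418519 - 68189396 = 13229123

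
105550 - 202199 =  - 96649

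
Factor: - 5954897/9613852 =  - 2^( - 2 ) *13^1*458069^1 * 2403463^ ( - 1 ) 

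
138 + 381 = 519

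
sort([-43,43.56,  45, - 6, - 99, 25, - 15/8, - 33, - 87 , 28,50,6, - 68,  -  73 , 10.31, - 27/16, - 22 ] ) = [ - 99, - 87,- 73, - 68, - 43, - 33,  -  22, - 6, - 15/8, - 27/16,6,  10.31, 25,28 , 43.56,45,50]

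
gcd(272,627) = 1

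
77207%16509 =11171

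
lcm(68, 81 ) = 5508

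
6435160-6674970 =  - 239810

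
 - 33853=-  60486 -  - 26633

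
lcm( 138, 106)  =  7314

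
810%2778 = 810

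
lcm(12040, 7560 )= 325080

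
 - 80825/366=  - 1325/6 = - 220.83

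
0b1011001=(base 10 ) 89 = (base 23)3k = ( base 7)155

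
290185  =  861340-571155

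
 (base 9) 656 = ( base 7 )1365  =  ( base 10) 537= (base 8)1031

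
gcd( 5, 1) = 1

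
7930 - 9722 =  - 1792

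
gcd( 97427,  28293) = 1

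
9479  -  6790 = 2689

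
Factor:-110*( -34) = 2^2 * 5^1*11^1 * 17^1 = 3740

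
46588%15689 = 15210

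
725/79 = 9 + 14/79 = 9.18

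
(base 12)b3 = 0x87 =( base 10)135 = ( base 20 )6F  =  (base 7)252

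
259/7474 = 7/202 = 0.03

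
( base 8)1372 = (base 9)1036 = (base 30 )PC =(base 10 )762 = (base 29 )q8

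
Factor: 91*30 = 2^1*3^1*5^1*7^1*13^1 = 2730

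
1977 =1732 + 245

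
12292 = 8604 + 3688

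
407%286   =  121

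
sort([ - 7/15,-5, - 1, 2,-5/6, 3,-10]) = [-10, - 5, - 1,-5/6, - 7/15, 2, 3]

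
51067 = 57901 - 6834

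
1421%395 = 236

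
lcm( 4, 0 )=0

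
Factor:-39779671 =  - 73^1*544927^1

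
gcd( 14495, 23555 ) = 5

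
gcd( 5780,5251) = 1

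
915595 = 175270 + 740325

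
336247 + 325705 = 661952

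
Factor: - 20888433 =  - 3^2*107^1*109^1*199^1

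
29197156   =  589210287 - 560013131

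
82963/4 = 20740 + 3/4 = 20740.75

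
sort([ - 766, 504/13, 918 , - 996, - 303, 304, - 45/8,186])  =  [ - 996, - 766, - 303, - 45/8,504/13,186,304,918 ]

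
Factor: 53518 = 2^1 *26759^1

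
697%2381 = 697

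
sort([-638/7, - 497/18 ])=[ - 638/7,  -  497/18 ]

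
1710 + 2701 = 4411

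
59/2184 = 59/2184  =  0.03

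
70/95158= 5/6797= 0.00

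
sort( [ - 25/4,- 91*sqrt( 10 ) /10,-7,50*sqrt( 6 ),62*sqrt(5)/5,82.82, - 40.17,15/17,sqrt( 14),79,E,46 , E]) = [ - 40.17,-91*sqrt(10) /10, -7, - 25/4,15/17,E, E,sqrt( 14), 62*sqrt( 5)/5,46, 79, 82.82, 50*sqrt(6 )]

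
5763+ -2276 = 3487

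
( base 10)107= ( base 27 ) 3q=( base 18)5H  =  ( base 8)153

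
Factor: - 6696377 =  - 6696377^1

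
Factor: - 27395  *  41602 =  - 1139686790 = - 2^1*5^1*11^1*31^1*61^1*  5479^1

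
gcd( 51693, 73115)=1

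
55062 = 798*69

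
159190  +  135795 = 294985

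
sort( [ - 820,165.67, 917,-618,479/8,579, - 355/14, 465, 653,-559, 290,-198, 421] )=[-820,-618, - 559,- 198,-355/14,479/8, 165.67, 290, 421, 465, 579, 653, 917 ]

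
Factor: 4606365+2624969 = 7231334= 2^1*11^1*41^1*8017^1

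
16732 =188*89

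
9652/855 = 508/45= 11.29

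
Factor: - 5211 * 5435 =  - 28321785 = - 3^3 *5^1*193^1*1087^1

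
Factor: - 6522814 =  - 2^1*19^1*171653^1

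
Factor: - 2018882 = - 2^1 * 607^1*1663^1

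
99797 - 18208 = 81589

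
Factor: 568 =2^3* 71^1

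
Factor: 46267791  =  3^1*15422597^1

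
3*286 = 858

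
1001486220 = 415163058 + 586323162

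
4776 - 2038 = 2738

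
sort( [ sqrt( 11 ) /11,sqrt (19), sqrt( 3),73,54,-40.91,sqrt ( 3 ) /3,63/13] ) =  [ - 40.91,sqrt(11 ) /11,sqrt( 3)/3,sqrt (3 ) , sqrt(19), 63/13,54 , 73 ] 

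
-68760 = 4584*( - 15)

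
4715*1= 4715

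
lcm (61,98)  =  5978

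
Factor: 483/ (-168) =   -  2^ ( - 3 )* 23^1 = - 23/8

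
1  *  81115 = 81115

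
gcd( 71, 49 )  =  1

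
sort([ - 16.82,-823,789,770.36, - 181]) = [-823,-181, - 16.82 , 770.36,789]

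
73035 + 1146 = 74181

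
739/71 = 10 + 29/71 = 10.41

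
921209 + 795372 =1716581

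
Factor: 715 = 5^1*11^1*13^1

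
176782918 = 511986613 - 335203695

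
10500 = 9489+1011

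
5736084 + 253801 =5989885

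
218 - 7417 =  - 7199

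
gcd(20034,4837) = 7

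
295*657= 193815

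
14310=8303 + 6007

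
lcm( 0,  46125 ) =0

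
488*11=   5368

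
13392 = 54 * 248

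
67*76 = 5092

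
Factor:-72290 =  - 2^1*5^1*7229^1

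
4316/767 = 332/59 = 5.63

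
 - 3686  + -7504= - 11190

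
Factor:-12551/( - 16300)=77/100 = 2^( - 2)  *5^( - 2 )*7^1*11^1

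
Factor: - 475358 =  - 2^1 *13^1*47^1*389^1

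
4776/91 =52 + 44/91 = 52.48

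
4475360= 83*53920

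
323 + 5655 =5978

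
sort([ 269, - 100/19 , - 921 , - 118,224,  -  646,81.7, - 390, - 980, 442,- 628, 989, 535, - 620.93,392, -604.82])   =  [ - 980, - 921, - 646 ,  -  628,- 620.93, - 604.82,-390, -118, - 100/19, 81.7,224,269, 392, 442,535, 989] 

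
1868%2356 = 1868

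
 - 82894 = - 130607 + 47713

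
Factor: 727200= 2^5*3^2*5^2 * 101^1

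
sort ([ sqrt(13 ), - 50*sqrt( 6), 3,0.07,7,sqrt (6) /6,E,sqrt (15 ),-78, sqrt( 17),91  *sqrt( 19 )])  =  [ - 50*sqrt( 6) , - 78,0.07,sqrt( 6 )/6,E,3,sqrt(13 ), sqrt ( 15),sqrt( 17),7, 91* sqrt (19 ) ]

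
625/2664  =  625/2664 = 0.23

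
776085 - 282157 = 493928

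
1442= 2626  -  1184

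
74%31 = 12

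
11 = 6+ 5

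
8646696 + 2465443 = 11112139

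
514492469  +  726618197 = 1241110666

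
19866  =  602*33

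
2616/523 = 2616/523= 5.00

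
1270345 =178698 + 1091647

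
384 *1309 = 502656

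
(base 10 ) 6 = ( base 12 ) 6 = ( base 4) 12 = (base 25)6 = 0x6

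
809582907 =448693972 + 360888935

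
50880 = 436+50444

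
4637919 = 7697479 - 3059560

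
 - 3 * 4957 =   -  14871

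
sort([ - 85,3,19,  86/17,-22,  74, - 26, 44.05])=[ - 85, - 26, - 22,  3, 86/17,19,44.05, 74 ] 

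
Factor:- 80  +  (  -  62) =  - 2^1*71^1 =- 142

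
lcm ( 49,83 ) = 4067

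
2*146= 292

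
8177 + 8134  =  16311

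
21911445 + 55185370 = 77096815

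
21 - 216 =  - 195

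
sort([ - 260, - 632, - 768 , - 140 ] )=[ - 768, - 632, - 260, - 140 ]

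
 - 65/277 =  - 1 + 212/277 = - 0.23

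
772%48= 4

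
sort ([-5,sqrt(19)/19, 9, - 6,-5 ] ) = [- 6, - 5, - 5, sqrt ( 19 )/19, 9]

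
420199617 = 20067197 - -400132420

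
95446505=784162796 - 688716291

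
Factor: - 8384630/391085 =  - 2^1*17^(-1) * 43^ (-1)*107^( - 1 )*838463^1 =- 1676926/78217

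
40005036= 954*41934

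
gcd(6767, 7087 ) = 1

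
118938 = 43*2766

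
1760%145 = 20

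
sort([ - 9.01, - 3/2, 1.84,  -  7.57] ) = [ - 9.01 , - 7.57, - 3/2, 1.84 ]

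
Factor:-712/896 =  - 89/112=- 2^( - 4)*7^( - 1 ) *89^1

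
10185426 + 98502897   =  108688323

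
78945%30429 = 18087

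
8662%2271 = 1849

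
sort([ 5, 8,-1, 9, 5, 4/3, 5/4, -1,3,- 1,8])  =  [ - 1, - 1,-1,5/4 , 4/3, 3,5, 5,8,8, 9 ]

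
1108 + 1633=2741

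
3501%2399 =1102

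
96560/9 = 96560/9 = 10728.89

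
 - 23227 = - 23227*1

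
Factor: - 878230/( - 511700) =2^ ( - 1)*5^(-1)*7^ ( - 1 ) * 17^(-1 )* 31^1*43^ (-1 )*2833^1 = 87823/51170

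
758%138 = 68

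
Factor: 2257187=2257187^1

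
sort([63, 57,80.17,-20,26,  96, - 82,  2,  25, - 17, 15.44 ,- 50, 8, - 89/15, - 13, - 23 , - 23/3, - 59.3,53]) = [ - 82, - 59.3, - 50,- 23, - 20,  -  17, - 13  , - 23/3, -89/15,  2, 8,15.44,25,26,53, 57,  63,80.17, 96]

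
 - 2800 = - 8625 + 5825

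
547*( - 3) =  - 1641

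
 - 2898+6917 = 4019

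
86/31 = 86/31 = 2.77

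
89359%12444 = 2251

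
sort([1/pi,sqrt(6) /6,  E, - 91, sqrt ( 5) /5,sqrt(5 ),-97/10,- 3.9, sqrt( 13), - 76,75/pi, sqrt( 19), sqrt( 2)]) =[ - 91,  -  76 ,-97/10, - 3.9, 1/pi, sqrt(6 ) /6, sqrt( 5)/5, sqrt( 2),sqrt( 5 ), E,  sqrt( 13),  sqrt(19),  75/pi ]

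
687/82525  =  687/82525 =0.01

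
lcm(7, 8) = 56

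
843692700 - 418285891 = 425406809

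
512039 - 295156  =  216883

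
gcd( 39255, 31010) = 5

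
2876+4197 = 7073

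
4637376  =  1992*2328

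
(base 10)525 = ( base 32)gd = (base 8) 1015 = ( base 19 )18C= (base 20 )165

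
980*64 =62720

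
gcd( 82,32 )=2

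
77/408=77/408= 0.19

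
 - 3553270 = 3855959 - 7409229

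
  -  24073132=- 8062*2986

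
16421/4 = 16421/4 = 4105.25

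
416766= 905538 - 488772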